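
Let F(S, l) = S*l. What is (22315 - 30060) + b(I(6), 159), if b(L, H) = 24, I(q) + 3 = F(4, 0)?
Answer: -7721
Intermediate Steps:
I(q) = -3 (I(q) = -3 + 4*0 = -3 + 0 = -3)
(22315 - 30060) + b(I(6), 159) = (22315 - 30060) + 24 = -7745 + 24 = -7721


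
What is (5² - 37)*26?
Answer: -312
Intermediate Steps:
(5² - 37)*26 = (25 - 37)*26 = -12*26 = -312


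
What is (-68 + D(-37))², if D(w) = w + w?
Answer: 20164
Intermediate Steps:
D(w) = 2*w
(-68 + D(-37))² = (-68 + 2*(-37))² = (-68 - 74)² = (-142)² = 20164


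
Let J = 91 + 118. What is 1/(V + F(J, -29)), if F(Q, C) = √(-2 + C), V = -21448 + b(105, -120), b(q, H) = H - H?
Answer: -21448/460016735 - I*√31/460016735 ≈ -4.6624e-5 - 1.2103e-8*I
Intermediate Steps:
b(q, H) = 0
J = 209
V = -21448 (V = -21448 + 0 = -21448)
1/(V + F(J, -29)) = 1/(-21448 + √(-2 - 29)) = 1/(-21448 + √(-31)) = 1/(-21448 + I*√31)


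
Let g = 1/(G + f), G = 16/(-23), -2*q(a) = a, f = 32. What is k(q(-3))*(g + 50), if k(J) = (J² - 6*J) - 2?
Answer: -252161/576 ≈ -437.78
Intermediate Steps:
q(a) = -a/2
G = -16/23 (G = 16*(-1/23) = -16/23 ≈ -0.69565)
k(J) = -2 + J² - 6*J
g = 23/720 (g = 1/(-16/23 + 32) = 1/(720/23) = 23/720 ≈ 0.031944)
k(q(-3))*(g + 50) = (-2 + (-½*(-3))² - (-3)*(-3))*(23/720 + 50) = (-2 + (3/2)² - 6*3/2)*(36023/720) = (-2 + 9/4 - 9)*(36023/720) = -35/4*36023/720 = -252161/576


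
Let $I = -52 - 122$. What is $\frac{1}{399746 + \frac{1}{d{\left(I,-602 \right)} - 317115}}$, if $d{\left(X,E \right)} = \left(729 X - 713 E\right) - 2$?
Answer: $\frac{14737}{5891056801} \approx 2.5016 \cdot 10^{-6}$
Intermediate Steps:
$I = -174$
$d{\left(X,E \right)} = -2 - 713 E + 729 X$ ($d{\left(X,E \right)} = \left(- 713 E + 729 X\right) - 2 = -2 - 713 E + 729 X$)
$\frac{1}{399746 + \frac{1}{d{\left(I,-602 \right)} - 317115}} = \frac{1}{399746 + \frac{1}{\left(-2 - -429226 + 729 \left(-174\right)\right) - 317115}} = \frac{1}{399746 + \frac{1}{\left(-2 + 429226 - 126846\right) - 317115}} = \frac{1}{399746 + \frac{1}{302378 - 317115}} = \frac{1}{399746 + \frac{1}{-14737}} = \frac{1}{399746 - \frac{1}{14737}} = \frac{1}{\frac{5891056801}{14737}} = \frac{14737}{5891056801}$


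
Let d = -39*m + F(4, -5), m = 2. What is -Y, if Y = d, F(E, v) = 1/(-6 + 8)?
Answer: 155/2 ≈ 77.500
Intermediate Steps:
F(E, v) = ½ (F(E, v) = 1/2 = ½)
d = -155/2 (d = -39*2 + ½ = -78 + ½ = -155/2 ≈ -77.500)
Y = -155/2 ≈ -77.500
-Y = -1*(-155/2) = 155/2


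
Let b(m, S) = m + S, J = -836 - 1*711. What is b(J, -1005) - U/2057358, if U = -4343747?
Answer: -5246033869/2057358 ≈ -2549.9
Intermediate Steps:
J = -1547 (J = -836 - 711 = -1547)
b(m, S) = S + m
b(J, -1005) - U/2057358 = (-1005 - 1547) - (-4343747)/2057358 = -2552 - (-4343747)/2057358 = -2552 - 1*(-4343747/2057358) = -2552 + 4343747/2057358 = -5246033869/2057358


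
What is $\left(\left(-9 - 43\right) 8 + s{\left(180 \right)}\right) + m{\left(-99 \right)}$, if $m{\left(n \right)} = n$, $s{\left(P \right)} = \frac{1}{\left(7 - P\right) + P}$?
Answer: $- \frac{3604}{7} \approx -514.86$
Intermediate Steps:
$s{\left(P \right)} = \frac{1}{7}$
$\left(\left(-9 - 43\right) 8 + s{\left(180 \right)}\right) + m{\left(-99 \right)} = \left(\left(-9 - 43\right) 8 + \frac{1}{7}\right) - 99 = \left(\left(-52\right) 8 + \frac{1}{7}\right) - 99 = \left(-416 + \frac{1}{7}\right) - 99 = - \frac{2911}{7} - 99 = - \frac{3604}{7}$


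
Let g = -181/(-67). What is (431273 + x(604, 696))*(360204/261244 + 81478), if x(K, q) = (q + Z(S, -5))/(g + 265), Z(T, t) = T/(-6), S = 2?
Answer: 123491134200310972817/3514254288 ≈ 3.5140e+10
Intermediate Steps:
Z(T, t) = -T/6 (Z(T, t) = T*(-⅙) = -T/6)
g = 181/67 (g = -181*(-1/67) = 181/67 ≈ 2.7015)
x(K, q) = -67/53808 + 67*q/17936 (x(K, q) = (q - ⅙*2)/(181/67 + 265) = (q - ⅓)/(17936/67) = (-⅓ + q)*(67/17936) = -67/53808 + 67*q/17936)
(431273 + x(604, 696))*(360204/261244 + 81478) = (431273 + (-67/53808 + (67/17936)*696))*(360204/261244 + 81478) = (431273 + (-67/53808 + 5829/2242))*(360204*(1/261244) + 81478) = (431273 + 139829/53808)*(90051/65311 + 81478) = (23206077413/53808)*(5321499709/65311) = 123491134200310972817/3514254288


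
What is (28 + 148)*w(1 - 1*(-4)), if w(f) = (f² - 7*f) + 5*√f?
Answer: -1760 + 880*√5 ≈ 207.74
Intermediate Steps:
w(f) = f² - 7*f + 5*√f
(28 + 148)*w(1 - 1*(-4)) = (28 + 148)*((1 - 1*(-4))² - 7*(1 - 1*(-4)) + 5*√(1 - 1*(-4))) = 176*((1 + 4)² - 7*(1 + 4) + 5*√(1 + 4)) = 176*(5² - 7*5 + 5*√5) = 176*(25 - 35 + 5*√5) = 176*(-10 + 5*√5) = -1760 + 880*√5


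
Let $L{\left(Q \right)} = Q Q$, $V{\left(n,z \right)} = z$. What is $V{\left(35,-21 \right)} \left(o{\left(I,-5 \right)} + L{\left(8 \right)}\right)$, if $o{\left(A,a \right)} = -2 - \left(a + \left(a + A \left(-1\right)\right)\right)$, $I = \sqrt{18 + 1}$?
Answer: $-1512 - 21 \sqrt{19} \approx -1603.5$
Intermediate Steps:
$L{\left(Q \right)} = Q^{2}$
$I = \sqrt{19} \approx 4.3589$
$o{\left(A,a \right)} = -2 + A - 2 a$ ($o{\left(A,a \right)} = -2 - \left(a - \left(A - a\right)\right) = -2 - \left(- A + 2 a\right) = -2 + \left(A - 2 a\right) = -2 + A - 2 a$)
$V{\left(35,-21 \right)} \left(o{\left(I,-5 \right)} + L{\left(8 \right)}\right) = - 21 \left(\left(-2 + \sqrt{19} - -10\right) + 8^{2}\right) = - 21 \left(\left(-2 + \sqrt{19} + 10\right) + 64\right) = - 21 \left(\left(8 + \sqrt{19}\right) + 64\right) = - 21 \left(72 + \sqrt{19}\right) = -1512 - 21 \sqrt{19}$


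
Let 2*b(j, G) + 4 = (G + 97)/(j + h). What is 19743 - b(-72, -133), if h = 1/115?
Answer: 163466785/8279 ≈ 19745.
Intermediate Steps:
h = 1/115 ≈ 0.0086956
b(j, G) = -2 + (97 + G)/(2*(1/115 + j)) (b(j, G) = -2 + ((G + 97)/(j + 1/115))/2 = -2 + ((97 + G)/(1/115 + j))/2 = -2 + (97 + G)/(2*(1/115 + j)))
19743 - b(-72, -133) = 19743 - (11151 - 460*(-72) + 115*(-133))/(2*(1 + 115*(-72))) = 19743 - (11151 + 33120 - 15295)/(2*(1 - 8280)) = 19743 - 28976/(2*(-8279)) = 19743 - (-1)*28976/(2*8279) = 19743 - 1*(-14488/8279) = 19743 + 14488/8279 = 163466785/8279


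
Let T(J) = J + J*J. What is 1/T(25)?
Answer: 1/650 ≈ 0.0015385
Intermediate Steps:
T(J) = J + J**2
1/T(25) = 1/(25*(1 + 25)) = 1/(25*26) = 1/650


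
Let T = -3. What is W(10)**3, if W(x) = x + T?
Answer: 343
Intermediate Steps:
W(x) = -3 + x (W(x) = x - 3 = -3 + x)
W(10)**3 = (-3 + 10)**3 = 7**3 = 343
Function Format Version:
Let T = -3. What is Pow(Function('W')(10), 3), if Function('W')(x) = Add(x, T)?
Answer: 343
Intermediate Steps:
Function('W')(x) = Add(-3, x) (Function('W')(x) = Add(x, -3) = Add(-3, x))
Pow(Function('W')(10), 3) = Pow(Add(-3, 10), 3) = Pow(7, 3) = 343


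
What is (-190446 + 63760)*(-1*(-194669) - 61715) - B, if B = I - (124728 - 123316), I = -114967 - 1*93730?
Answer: -16843200335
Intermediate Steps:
I = -208697 (I = -114967 - 93730 = -208697)
B = -210109 (B = -208697 - (124728 - 123316) = -208697 - 1*1412 = -208697 - 1412 = -210109)
(-190446 + 63760)*(-1*(-194669) - 61715) - B = (-190446 + 63760)*(-1*(-194669) - 61715) - 1*(-210109) = -126686*(194669 - 61715) + 210109 = -126686*132954 + 210109 = -16843410444 + 210109 = -16843200335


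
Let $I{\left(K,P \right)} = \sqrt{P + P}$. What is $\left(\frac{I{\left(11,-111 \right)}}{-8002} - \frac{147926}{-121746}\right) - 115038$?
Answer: $- \frac{7002634211}{60873} - \frac{i \sqrt{222}}{8002} \approx -1.1504 \cdot 10^{5} - 0.001862 i$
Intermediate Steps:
$I{\left(K,P \right)} = \sqrt{2} \sqrt{P}$ ($I{\left(K,P \right)} = \sqrt{2 P} = \sqrt{2} \sqrt{P}$)
$\left(\frac{I{\left(11,-111 \right)}}{-8002} - \frac{147926}{-121746}\right) - 115038 = \left(\frac{\sqrt{2} \sqrt{-111}}{-8002} - \frac{147926}{-121746}\right) - 115038 = \left(\sqrt{2} i \sqrt{111} \left(- \frac{1}{8002}\right) - - \frac{73963}{60873}\right) - 115038 = \left(i \sqrt{222} \left(- \frac{1}{8002}\right) + \frac{73963}{60873}\right) - 115038 = \left(- \frac{i \sqrt{222}}{8002} + \frac{73963}{60873}\right) - 115038 = \left(\frac{73963}{60873} - \frac{i \sqrt{222}}{8002}\right) - 115038 = - \frac{7002634211}{60873} - \frac{i \sqrt{222}}{8002}$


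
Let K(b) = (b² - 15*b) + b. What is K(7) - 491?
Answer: -540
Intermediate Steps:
K(b) = b² - 14*b
K(7) - 491 = 7*(-14 + 7) - 491 = 7*(-7) - 491 = -49 - 491 = -540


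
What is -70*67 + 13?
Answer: -4677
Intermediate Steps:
-70*67 + 13 = -4690 + 13 = -4677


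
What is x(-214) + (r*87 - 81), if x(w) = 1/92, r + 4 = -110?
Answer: -919907/92 ≈ -9999.0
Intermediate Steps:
r = -114 (r = -4 - 110 = -114)
x(w) = 1/92
x(-214) + (r*87 - 81) = 1/92 + (-114*87 - 81) = 1/92 + (-9918 - 81) = 1/92 - 9999 = -919907/92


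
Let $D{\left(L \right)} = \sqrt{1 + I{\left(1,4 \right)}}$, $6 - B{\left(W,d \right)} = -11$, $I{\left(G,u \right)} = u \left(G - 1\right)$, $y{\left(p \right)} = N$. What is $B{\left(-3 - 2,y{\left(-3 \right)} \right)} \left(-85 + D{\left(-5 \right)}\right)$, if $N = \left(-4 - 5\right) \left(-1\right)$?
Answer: $-1428$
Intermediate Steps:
$N = 9$ ($N = \left(-9\right) \left(-1\right) = 9$)
$y{\left(p \right)} = 9$
$I{\left(G,u \right)} = u \left(-1 + G\right)$
$B{\left(W,d \right)} = 17$ ($B{\left(W,d \right)} = 6 - -11 = 6 + 11 = 17$)
$D{\left(L \right)} = 1$ ($D{\left(L \right)} = \sqrt{1 + 4 \left(-1 + 1\right)} = \sqrt{1 + 4 \cdot 0} = \sqrt{1 + 0} = \sqrt{1} = 1$)
$B{\left(-3 - 2,y{\left(-3 \right)} \right)} \left(-85 + D{\left(-5 \right)}\right) = 17 \left(-85 + 1\right) = 17 \left(-84\right) = -1428$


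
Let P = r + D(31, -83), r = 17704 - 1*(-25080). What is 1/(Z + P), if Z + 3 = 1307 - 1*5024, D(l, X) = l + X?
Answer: 1/39012 ≈ 2.5633e-5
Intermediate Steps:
r = 42784 (r = 17704 + 25080 = 42784)
D(l, X) = X + l
Z = -3720 (Z = -3 + (1307 - 1*5024) = -3 + (1307 - 5024) = -3 - 3717 = -3720)
P = 42732 (P = 42784 + (-83 + 31) = 42784 - 52 = 42732)
1/(Z + P) = 1/(-3720 + 42732) = 1/39012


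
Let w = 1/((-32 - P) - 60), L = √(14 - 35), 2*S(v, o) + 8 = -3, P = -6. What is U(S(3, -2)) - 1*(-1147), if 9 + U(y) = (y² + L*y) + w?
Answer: 200937/172 - 11*I*√21/2 ≈ 1168.2 - 25.204*I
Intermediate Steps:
S(v, o) = -11/2 (S(v, o) = -4 + (½)*(-3) = -4 - 3/2 = -11/2)
L = I*√21 (L = √(-21) = I*√21 ≈ 4.5826*I)
w = -1/86 (w = 1/((-32 - 1*(-6)) - 60) = 1/((-32 + 6) - 60) = 1/(-26 - 60) = 1/(-86) = -1/86 ≈ -0.011628)
U(y) = -775/86 + y² + I*y*√21 (U(y) = -9 + ((y² + (I*√21)*y) - 1/86) = -9 + ((y² + I*y*√21) - 1/86) = -9 + (-1/86 + y² + I*y*√21) = -775/86 + y² + I*y*√21)
U(S(3, -2)) - 1*(-1147) = (-775/86 + (-11/2)² + I*(-11/2)*√21) - 1*(-1147) = (-775/86 + 121/4 - 11*I*√21/2) + 1147 = (3653/172 - 11*I*√21/2) + 1147 = 200937/172 - 11*I*√21/2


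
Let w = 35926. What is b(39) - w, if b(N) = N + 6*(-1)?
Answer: -35893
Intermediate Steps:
b(N) = -6 + N (b(N) = N - 6 = -6 + N)
b(39) - w = (-6 + 39) - 1*35926 = 33 - 35926 = -35893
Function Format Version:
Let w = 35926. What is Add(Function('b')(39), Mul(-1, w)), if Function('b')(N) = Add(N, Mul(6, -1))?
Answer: -35893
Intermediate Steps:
Function('b')(N) = Add(-6, N) (Function('b')(N) = Add(N, -6) = Add(-6, N))
Add(Function('b')(39), Mul(-1, w)) = Add(Add(-6, 39), Mul(-1, 35926)) = Add(33, -35926) = -35893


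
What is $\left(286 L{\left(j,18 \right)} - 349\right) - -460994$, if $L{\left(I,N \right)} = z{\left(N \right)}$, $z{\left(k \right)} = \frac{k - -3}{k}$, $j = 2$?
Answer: $\frac{1382936}{3} \approx 4.6098 \cdot 10^{5}$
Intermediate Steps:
$z{\left(k \right)} = \frac{3 + k}{k}$ ($z{\left(k \right)} = \frac{k + 3}{k} = \frac{3 + k}{k}$)
$L{\left(I,N \right)} = \frac{3 + N}{N}$
$\left(286 L{\left(j,18 \right)} - 349\right) - -460994 = \left(286 \frac{3 + 18}{18} - 349\right) - -460994 = \left(286 \cdot \frac{1}{18} \cdot 21 - 349\right) + 460994 = \left(286 \cdot \frac{7}{6} - 349\right) + 460994 = \left(\frac{1001}{3} - 349\right) + 460994 = - \frac{46}{3} + 460994 = \frac{1382936}{3}$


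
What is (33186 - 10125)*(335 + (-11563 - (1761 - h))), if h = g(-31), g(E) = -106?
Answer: -301983795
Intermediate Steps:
h = -106
(33186 - 10125)*(335 + (-11563 - (1761 - h))) = (33186 - 10125)*(335 + (-11563 - (1761 - 1*(-106)))) = 23061*(335 + (-11563 - (1761 + 106))) = 23061*(335 + (-11563 - 1*1867)) = 23061*(335 + (-11563 - 1867)) = 23061*(335 - 13430) = 23061*(-13095) = -301983795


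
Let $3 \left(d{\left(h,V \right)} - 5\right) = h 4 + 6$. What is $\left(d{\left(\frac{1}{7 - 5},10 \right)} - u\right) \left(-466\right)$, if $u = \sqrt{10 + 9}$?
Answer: $- \frac{10718}{3} + 466 \sqrt{19} \approx -1541.4$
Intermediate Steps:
$d{\left(h,V \right)} = 7 + \frac{4 h}{3}$ ($d{\left(h,V \right)} = 5 + \frac{h 4 + 6}{3} = 5 + \frac{4 h + 6}{3} = 5 + \frac{6 + 4 h}{3} = 5 + \left(2 + \frac{4 h}{3}\right) = 7 + \frac{4 h}{3}$)
$u = \sqrt{19} \approx 4.3589$
$\left(d{\left(\frac{1}{7 - 5},10 \right)} - u\right) \left(-466\right) = \left(\left(7 + \frac{4}{3 \left(7 - 5\right)}\right) - \sqrt{19}\right) \left(-466\right) = \left(\left(7 + \frac{4}{3 \cdot 2}\right) - \sqrt{19}\right) \left(-466\right) = \left(\left(7 + \frac{4}{3} \cdot \frac{1}{2}\right) - \sqrt{19}\right) \left(-466\right) = \left(\left(7 + \frac{2}{3}\right) - \sqrt{19}\right) \left(-466\right) = \left(\frac{23}{3} - \sqrt{19}\right) \left(-466\right) = - \frac{10718}{3} + 466 \sqrt{19}$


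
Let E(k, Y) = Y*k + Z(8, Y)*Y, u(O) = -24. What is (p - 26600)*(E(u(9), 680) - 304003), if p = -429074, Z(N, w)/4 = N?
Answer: 136047396462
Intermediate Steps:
Z(N, w) = 4*N
E(k, Y) = 32*Y + Y*k (E(k, Y) = Y*k + (4*8)*Y = Y*k + 32*Y = 32*Y + Y*k)
(p - 26600)*(E(u(9), 680) - 304003) = (-429074 - 26600)*(680*(32 - 24) - 304003) = -455674*(680*8 - 304003) = -455674*(5440 - 304003) = -455674*(-298563) = 136047396462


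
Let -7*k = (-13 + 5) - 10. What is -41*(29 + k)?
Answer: -9061/7 ≈ -1294.4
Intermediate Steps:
k = 18/7 (k = -((-13 + 5) - 10)/7 = -(-8 - 10)/7 = -1/7*(-18) = 18/7 ≈ 2.5714)
-41*(29 + k) = -41*(29 + 18/7) = -41*221/7 = -9061/7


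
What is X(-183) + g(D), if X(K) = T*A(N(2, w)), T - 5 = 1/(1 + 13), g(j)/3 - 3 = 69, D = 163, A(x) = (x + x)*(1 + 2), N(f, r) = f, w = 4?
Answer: 1938/7 ≈ 276.86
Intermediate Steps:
A(x) = 6*x (A(x) = (2*x)*3 = 6*x)
g(j) = 216 (g(j) = 9 + 3*69 = 9 + 207 = 216)
T = 71/14 (T = 5 + 1/(1 + 13) = 5 + 1/14 = 71/14 ≈ 5.0714)
X(K) = 426/7 (X(K) = 71*(6*2)/14 = (71/14)*12 = 426/7)
X(-183) + g(D) = 426/7 + 216 = 1938/7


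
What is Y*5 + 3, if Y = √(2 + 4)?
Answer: 3 + 5*√6 ≈ 15.247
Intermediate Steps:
Y = √6 ≈ 2.4495
Y*5 + 3 = √6*5 + 3 = 5*√6 + 3 = 3 + 5*√6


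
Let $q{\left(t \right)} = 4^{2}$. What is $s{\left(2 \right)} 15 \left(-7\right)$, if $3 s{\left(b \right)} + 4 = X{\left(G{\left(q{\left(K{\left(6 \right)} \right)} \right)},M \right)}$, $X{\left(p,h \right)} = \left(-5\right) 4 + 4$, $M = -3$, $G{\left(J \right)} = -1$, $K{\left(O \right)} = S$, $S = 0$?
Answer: $700$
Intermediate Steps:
$K{\left(O \right)} = 0$
$q{\left(t \right)} = 16$
$X{\left(p,h \right)} = -16$ ($X{\left(p,h \right)} = -20 + 4 = -16$)
$s{\left(b \right)} = - \frac{20}{3}$ ($s{\left(b \right)} = - \frac{4}{3} + \frac{1}{3} \left(-16\right) = - \frac{4}{3} - \frac{16}{3} = - \frac{20}{3}$)
$s{\left(2 \right)} 15 \left(-7\right) = \left(- \frac{20}{3}\right) 15 \left(-7\right) = \left(-100\right) \left(-7\right) = 700$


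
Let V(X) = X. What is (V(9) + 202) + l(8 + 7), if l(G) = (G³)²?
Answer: 11390836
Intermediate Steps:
l(G) = G⁶
(V(9) + 202) + l(8 + 7) = (9 + 202) + (8 + 7)⁶ = 211 + 15⁶ = 211 + 11390625 = 11390836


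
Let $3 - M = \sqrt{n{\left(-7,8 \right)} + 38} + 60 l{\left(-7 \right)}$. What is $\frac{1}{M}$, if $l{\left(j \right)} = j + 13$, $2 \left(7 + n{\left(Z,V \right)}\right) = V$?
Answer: $- \frac{51}{18202} + \frac{\sqrt{35}}{127414} \approx -0.0027555$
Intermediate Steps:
$n{\left(Z,V \right)} = -7 + \frac{V}{2}$
$l{\left(j \right)} = 13 + j$
$M = -357 - \sqrt{35}$ ($M = 3 - \left(\sqrt{\left(-7 + \frac{1}{2} \cdot 8\right) + 38} + 60 \left(13 - 7\right)\right) = 3 - \left(\sqrt{\left(-7 + 4\right) + 38} + 60 \cdot 6\right) = 3 - \left(\sqrt{-3 + 38} + 360\right) = 3 - \left(\sqrt{35} + 360\right) = 3 - \left(360 + \sqrt{35}\right) = -357 - \sqrt{35} \approx -362.92$)
$\frac{1}{M} = \frac{1}{-357 - \sqrt{35}}$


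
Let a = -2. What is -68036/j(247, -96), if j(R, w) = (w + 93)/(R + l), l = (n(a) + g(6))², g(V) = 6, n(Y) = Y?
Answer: 17893468/3 ≈ 5.9645e+6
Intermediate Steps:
l = 16 (l = (-2 + 6)² = 4² = 16)
j(R, w) = (93 + w)/(16 + R) (j(R, w) = (w + 93)/(R + 16) = (93 + w)/(16 + R))
-68036/j(247, -96) = -68036*(16 + 247)/(93 - 96) = -68036/(-3/263) = -68036*(-263/3) = 17893468/3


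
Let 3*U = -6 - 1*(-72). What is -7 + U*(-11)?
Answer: -249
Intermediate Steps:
U = 22 (U = (-6 - 1*(-72))/3 = (-6 + 72)/3 = (⅓)*66 = 22)
-7 + U*(-11) = -7 + 22*(-11) = -7 - 242 = -249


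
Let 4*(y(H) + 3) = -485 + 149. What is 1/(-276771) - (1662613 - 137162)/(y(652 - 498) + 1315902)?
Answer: -140733971512/121393144455 ≈ -1.1593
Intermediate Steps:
y(H) = -87 (y(H) = -3 + (-485 + 149)/4 = -3 + (¼)*(-336) = -3 - 84 = -87)
1/(-276771) - (1662613 - 137162)/(y(652 - 498) + 1315902) = 1/(-276771) - (1662613 - 137162)/(-87 + 1315902) = -1/276771 - 1525451/1315815 = -140733971512/121393144455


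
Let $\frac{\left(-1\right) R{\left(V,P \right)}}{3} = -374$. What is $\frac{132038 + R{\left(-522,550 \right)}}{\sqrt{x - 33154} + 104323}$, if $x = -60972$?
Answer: $\frac{2778330136}{2176676491} - \frac{26632 i \sqrt{94126}}{2176676491} \approx 1.2764 - 0.0037537 i$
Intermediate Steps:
$R{\left(V,P \right)} = 1122$ ($R{\left(V,P \right)} = \left(-3\right) \left(-374\right) = 1122$)
$\frac{132038 + R{\left(-522,550 \right)}}{\sqrt{x - 33154} + 104323} = \frac{132038 + 1122}{\sqrt{-60972 - 33154} + 104323} = \frac{133160}{\sqrt{-94126} + 104323} = \frac{133160}{i \sqrt{94126} + 104323} = \frac{133160}{104323 + i \sqrt{94126}}$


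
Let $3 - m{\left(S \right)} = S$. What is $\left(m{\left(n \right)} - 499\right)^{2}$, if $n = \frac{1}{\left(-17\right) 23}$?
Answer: $\frac{37610784225}{152881} \approx 2.4601 \cdot 10^{5}$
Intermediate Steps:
$n = - \frac{1}{391}$ ($n = \left(- \frac{1}{17}\right) \frac{1}{23} = - \frac{1}{391} \approx -0.0025575$)
$m{\left(S \right)} = 3 - S$
$\left(m{\left(n \right)} - 499\right)^{2} = \left(\left(3 - - \frac{1}{391}\right) - 499\right)^{2} = \left(\left(3 + \frac{1}{391}\right) - 499\right)^{2} = \left(\frac{1174}{391} - 499\right)^{2} = \left(- \frac{193935}{391}\right)^{2} = \frac{37610784225}{152881}$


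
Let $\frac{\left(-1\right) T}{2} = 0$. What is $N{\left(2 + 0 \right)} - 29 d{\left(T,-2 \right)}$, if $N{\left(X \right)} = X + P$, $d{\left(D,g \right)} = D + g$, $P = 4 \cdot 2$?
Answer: $68$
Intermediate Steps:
$P = 8$
$T = 0$ ($T = \left(-2\right) 0 = 0$)
$N{\left(X \right)} = 8 + X$ ($N{\left(X \right)} = X + 8 = 8 + X$)
$N{\left(2 + 0 \right)} - 29 d{\left(T,-2 \right)} = \left(8 + \left(2 + 0\right)\right) - 29 \left(0 - 2\right) = \left(8 + 2\right) - -58 = 10 + 58 = 68$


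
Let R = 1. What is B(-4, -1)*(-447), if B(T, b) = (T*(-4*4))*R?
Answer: -28608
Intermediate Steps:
B(T, b) = -16*T (B(T, b) = (T*(-4*4))*1 = (T*(-16))*1 = -16*T*1 = -16*T)
B(-4, -1)*(-447) = -16*(-4)*(-447) = 64*(-447) = -28608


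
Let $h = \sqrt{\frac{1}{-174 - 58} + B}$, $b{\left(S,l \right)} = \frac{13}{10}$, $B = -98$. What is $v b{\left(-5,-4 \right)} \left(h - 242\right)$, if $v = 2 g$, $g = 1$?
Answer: $- \frac{3146}{5} + \frac{13 i \sqrt{1318746}}{580} \approx -629.2 + 25.739 i$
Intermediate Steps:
$v = 2$ ($v = 2 \cdot 1 = 2$)
$b{\left(S,l \right)} = \frac{13}{10}$ ($b{\left(S,l \right)} = 13 \cdot \frac{1}{10} = \frac{13}{10}$)
$h = \frac{i \sqrt{1318746}}{116}$ ($h = \sqrt{\frac{1}{-174 - 58} - 98} = \sqrt{\frac{1}{-232} - 98} = \sqrt{- \frac{1}{232} - 98} = \sqrt{- \frac{22737}{232}} = \frac{i \sqrt{1318746}}{116} \approx 9.8997 i$)
$v b{\left(-5,-4 \right)} \left(h - 242\right) = 2 \cdot \frac{13}{10} \left(\frac{i \sqrt{1318746}}{116} - 242\right) = \frac{13 \left(-242 + \frac{i \sqrt{1318746}}{116}\right)}{5} = - \frac{3146}{5} + \frac{13 i \sqrt{1318746}}{580}$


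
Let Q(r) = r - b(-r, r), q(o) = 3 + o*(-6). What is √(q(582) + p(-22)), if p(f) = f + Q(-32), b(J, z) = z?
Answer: I*√3511 ≈ 59.254*I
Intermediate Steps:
q(o) = 3 - 6*o
Q(r) = 0 (Q(r) = r - r = 0)
p(f) = f (p(f) = f + 0 = f)
√(q(582) + p(-22)) = √((3 - 6*582) - 22) = √((3 - 3492) - 22) = √(-3489 - 22) = √(-3511) = I*√3511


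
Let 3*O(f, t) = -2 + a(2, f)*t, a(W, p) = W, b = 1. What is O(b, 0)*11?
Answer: -22/3 ≈ -7.3333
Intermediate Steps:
O(f, t) = -⅔ + 2*t/3 (O(f, t) = (-2 + 2*t)/3 = -⅔ + 2*t/3)
O(b, 0)*11 = (-⅔ + (⅔)*0)*11 = (-⅔ + 0)*11 = -⅔*11 = -22/3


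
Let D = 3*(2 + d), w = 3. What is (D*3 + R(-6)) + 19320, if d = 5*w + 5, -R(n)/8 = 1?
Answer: 19510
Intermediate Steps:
R(n) = -8 (R(n) = -8*1 = -8)
d = 20 (d = 5*3 + 5 = 15 + 5 = 20)
D = 66 (D = 3*(2 + 20) = 3*22 = 66)
(D*3 + R(-6)) + 19320 = (66*3 - 8) + 19320 = (198 - 8) + 19320 = 190 + 19320 = 19510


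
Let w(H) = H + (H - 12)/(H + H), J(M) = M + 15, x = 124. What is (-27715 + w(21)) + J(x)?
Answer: -385767/14 ≈ -27555.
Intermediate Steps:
J(M) = 15 + M
w(H) = H + (-12 + H)/(2*H) (w(H) = H + (-12 + H)/((2*H)) = H + (-12 + H)*(1/(2*H)) = H + (-12 + H)/(2*H))
(-27715 + w(21)) + J(x) = (-27715 + (½ + 21 - 6/21)) + (15 + 124) = (-27715 + (½ + 21 - 6*1/21)) + 139 = (-27715 + (½ + 21 - 2/7)) + 139 = (-27715 + 297/14) + 139 = -387713/14 + 139 = -385767/14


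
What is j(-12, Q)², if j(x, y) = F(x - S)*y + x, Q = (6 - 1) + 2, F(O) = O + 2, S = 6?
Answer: 15376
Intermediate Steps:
F(O) = 2 + O
Q = 7 (Q = 5 + 2 = 7)
j(x, y) = x + y*(-4 + x) (j(x, y) = (2 + (x - 1*6))*y + x = (2 + (x - 6))*y + x = (2 + (-6 + x))*y + x = (-4 + x)*y + x = y*(-4 + x) + x = x + y*(-4 + x))
j(-12, Q)² = (-12 + 7*(-4 - 12))² = (-12 + 7*(-16))² = (-12 - 112)² = (-124)² = 15376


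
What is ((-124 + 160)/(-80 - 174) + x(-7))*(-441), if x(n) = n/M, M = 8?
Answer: 455553/1016 ≈ 448.38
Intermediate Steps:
x(n) = n/8
((-124 + 160)/(-80 - 174) + x(-7))*(-441) = ((-124 + 160)/(-80 - 174) + (⅛)*(-7))*(-441) = (36/(-254) - 7/8)*(-441) = (36*(-1/254) - 7/8)*(-441) = (-18/127 - 7/8)*(-441) = -1033/1016*(-441) = 455553/1016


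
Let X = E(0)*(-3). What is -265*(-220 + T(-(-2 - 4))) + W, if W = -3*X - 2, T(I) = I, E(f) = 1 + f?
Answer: 56717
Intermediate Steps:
X = -3 (X = (1 + 0)*(-3) = 1*(-3) = -3)
W = 7 (W = -3*(-3) - 2 = 9 - 2 = 7)
-265*(-220 + T(-(-2 - 4))) + W = -265*(-220 - (-2 - 4)) + 7 = -265*(-220 - 1*(-6)) + 7 = -265*(-220 + 6) + 7 = -265*(-214) + 7 = 56710 + 7 = 56717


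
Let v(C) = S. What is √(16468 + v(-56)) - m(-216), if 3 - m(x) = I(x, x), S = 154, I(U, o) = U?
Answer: -219 + √16622 ≈ -90.074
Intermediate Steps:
v(C) = 154
m(x) = 3 - x
√(16468 + v(-56)) - m(-216) = √(16468 + 154) - (3 - 1*(-216)) = √16622 - (3 + 216) = √16622 - 1*219 = √16622 - 219 = -219 + √16622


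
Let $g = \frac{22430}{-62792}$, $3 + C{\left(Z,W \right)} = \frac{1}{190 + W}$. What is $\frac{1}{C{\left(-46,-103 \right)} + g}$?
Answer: $- \frac{2731452}{9138665} \approx -0.29889$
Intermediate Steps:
$C{\left(Z,W \right)} = -3 + \frac{1}{190 + W}$
$g = - \frac{11215}{31396}$ ($g = 22430 \left(- \frac{1}{62792}\right) = - \frac{11215}{31396} \approx -0.35721$)
$\frac{1}{C{\left(-46,-103 \right)} + g} = \frac{1}{\frac{-569 - -309}{190 - 103} - \frac{11215}{31396}} = \frac{1}{\frac{-569 + 309}{87} - \frac{11215}{31396}} = \frac{1}{\frac{1}{87} \left(-260\right) - \frac{11215}{31396}} = \frac{1}{- \frac{260}{87} - \frac{11215}{31396}} = \frac{1}{- \frac{9138665}{2731452}} = - \frac{2731452}{9138665}$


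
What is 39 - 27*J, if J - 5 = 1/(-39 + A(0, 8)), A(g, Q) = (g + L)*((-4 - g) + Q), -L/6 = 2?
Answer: -2775/29 ≈ -95.690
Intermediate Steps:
L = -12 (L = -6*2 = -12)
A(g, Q) = (-12 + g)*(-4 + Q - g) (A(g, Q) = (g - 12)*((-4 - g) + Q) = (-12 + g)*(-4 + Q - g))
J = 434/87 (J = 5 + 1/(-39 + (48 - 1*0² - 12*8 + 8*0 + 8*0)) = 5 + 1/(-39 + (48 - 1*0 - 96 + 0 + 0)) = 5 + 1/(-39 + (48 + 0 - 96 + 0 + 0)) = 5 + 1/(-39 - 48) = 5 + 1/(-87) = 5 - 1/87 = 434/87 ≈ 4.9885)
39 - 27*J = 39 - 27*434/87 = 39 - 3906/29 = -2775/29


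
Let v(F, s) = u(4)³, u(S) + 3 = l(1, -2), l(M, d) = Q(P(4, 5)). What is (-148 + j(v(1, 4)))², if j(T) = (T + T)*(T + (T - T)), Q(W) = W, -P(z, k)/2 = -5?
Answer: 55295522500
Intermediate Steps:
P(z, k) = 10 (P(z, k) = -2*(-5) = 10)
l(M, d) = 10
u(S) = 7 (u(S) = -3 + 10 = 7)
v(F, s) = 343 (v(F, s) = 7³ = 343)
j(T) = 2*T² (j(T) = (2*T)*(T + 0) = (2*T)*T = 2*T²)
(-148 + j(v(1, 4)))² = (-148 + 2*343²)² = (-148 + 2*117649)² = (-148 + 235298)² = 235150² = 55295522500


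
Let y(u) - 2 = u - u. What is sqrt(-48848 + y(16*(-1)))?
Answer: I*sqrt(48846) ≈ 221.01*I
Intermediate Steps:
y(u) = 2 (y(u) = 2 + (u - u) = 2 + 0 = 2)
sqrt(-48848 + y(16*(-1))) = sqrt(-48848 + 2) = sqrt(-48846) = I*sqrt(48846)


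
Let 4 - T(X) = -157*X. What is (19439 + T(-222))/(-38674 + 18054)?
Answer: 15411/20620 ≈ 0.74738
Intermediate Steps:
T(X) = 4 + 157*X (T(X) = 4 - (-157)*X = 4 + 157*X)
(19439 + T(-222))/(-38674 + 18054) = (19439 + (4 + 157*(-222)))/(-38674 + 18054) = (19439 + (4 - 34854))/(-20620) = (19439 - 34850)*(-1/20620) = -15411*(-1/20620) = 15411/20620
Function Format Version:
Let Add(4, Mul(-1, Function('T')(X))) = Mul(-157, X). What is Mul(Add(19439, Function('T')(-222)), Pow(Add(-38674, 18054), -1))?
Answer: Rational(15411, 20620) ≈ 0.74738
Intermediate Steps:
Function('T')(X) = Add(4, Mul(157, X)) (Function('T')(X) = Add(4, Mul(-1, Mul(-157, X))) = Add(4, Mul(157, X)))
Mul(Add(19439, Function('T')(-222)), Pow(Add(-38674, 18054), -1)) = Mul(Add(19439, Add(4, Mul(157, -222))), Pow(Add(-38674, 18054), -1)) = Mul(Add(19439, Add(4, -34854)), Pow(-20620, -1)) = Mul(Add(19439, -34850), Rational(-1, 20620)) = Mul(-15411, Rational(-1, 20620)) = Rational(15411, 20620)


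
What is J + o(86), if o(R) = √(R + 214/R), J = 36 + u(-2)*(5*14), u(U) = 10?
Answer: 736 + √163615/43 ≈ 745.41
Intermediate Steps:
J = 736 (J = 36 + 10*(5*14) = 36 + 10*70 = 36 + 700 = 736)
J + o(86) = 736 + √(86 + 214/86) = 736 + √(86 + 214*(1/86)) = 736 + √(86 + 107/43) = 736 + √(3805/43) = 736 + √163615/43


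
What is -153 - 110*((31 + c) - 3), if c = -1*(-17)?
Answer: -5103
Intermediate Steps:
c = 17
-153 - 110*((31 + c) - 3) = -153 - 110*((31 + 17) - 3) = -153 - 110*(48 - 3) = -153 - 110*45 = -153 - 4950 = -5103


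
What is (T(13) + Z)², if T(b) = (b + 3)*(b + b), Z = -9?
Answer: 165649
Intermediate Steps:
T(b) = 2*b*(3 + b) (T(b) = (3 + b)*(2*b) = 2*b*(3 + b))
(T(13) + Z)² = (2*13*(3 + 13) - 9)² = (2*13*16 - 9)² = (416 - 9)² = 407² = 165649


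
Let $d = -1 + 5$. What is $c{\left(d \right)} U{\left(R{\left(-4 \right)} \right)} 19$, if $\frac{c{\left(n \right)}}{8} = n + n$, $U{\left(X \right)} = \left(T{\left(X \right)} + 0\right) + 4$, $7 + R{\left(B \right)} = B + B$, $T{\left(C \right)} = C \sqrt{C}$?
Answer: $4864 - 18240 i \sqrt{15} \approx 4864.0 - 70643.0 i$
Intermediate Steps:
$T{\left(C \right)} = C^{\frac{3}{2}}$
$R{\left(B \right)} = -7 + 2 B$ ($R{\left(B \right)} = -7 + \left(B + B\right) = -7 + 2 B$)
$d = 4$
$U{\left(X \right)} = 4 + X^{\frac{3}{2}}$ ($U{\left(X \right)} = \left(X^{\frac{3}{2}} + 0\right) + 4 = X^{\frac{3}{2}} + 4 = 4 + X^{\frac{3}{2}}$)
$c{\left(n \right)} = 16 n$ ($c{\left(n \right)} = 8 \left(n + n\right) = 8 \cdot 2 n = 16 n$)
$c{\left(d \right)} U{\left(R{\left(-4 \right)} \right)} 19 = 16 \cdot 4 \left(4 + \left(-7 + 2 \left(-4\right)\right)^{\frac{3}{2}}\right) 19 = 64 \left(4 + \left(-7 - 8\right)^{\frac{3}{2}}\right) 19 = 64 \left(4 + \left(-15\right)^{\frac{3}{2}}\right) 19 = 64 \left(4 - 15 i \sqrt{15}\right) 19 = \left(256 - 960 i \sqrt{15}\right) 19 = 4864 - 18240 i \sqrt{15}$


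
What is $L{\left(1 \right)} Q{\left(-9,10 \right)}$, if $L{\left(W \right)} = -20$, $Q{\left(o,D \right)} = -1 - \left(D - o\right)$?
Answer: $400$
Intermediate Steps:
$Q{\left(o,D \right)} = -1 + o - D$
$L{\left(1 \right)} Q{\left(-9,10 \right)} = - 20 \left(-1 - 9 - 10\right) = \left(-20\right) \left(-20\right) = 400$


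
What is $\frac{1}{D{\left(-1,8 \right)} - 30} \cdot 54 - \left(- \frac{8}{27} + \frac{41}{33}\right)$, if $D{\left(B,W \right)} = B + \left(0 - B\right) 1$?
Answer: $- \frac{4078}{1485} \approx -2.7461$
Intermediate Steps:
$D{\left(B,W \right)} = 0$ ($D{\left(B,W \right)} = B + - B 1 = B - B = 0$)
$\frac{1}{D{\left(-1,8 \right)} - 30} \cdot 54 - \left(- \frac{8}{27} + \frac{41}{33}\right) = \frac{1}{0 - 30} \cdot 54 - \left(- \frac{8}{27} + \frac{41}{33}\right) = \frac{1}{-30} \cdot 54 - \frac{281}{297} = \left(- \frac{1}{30}\right) 54 + \left(- \frac{41}{33} + \frac{8}{27}\right) = - \frac{9}{5} - \frac{281}{297} = - \frac{4078}{1485}$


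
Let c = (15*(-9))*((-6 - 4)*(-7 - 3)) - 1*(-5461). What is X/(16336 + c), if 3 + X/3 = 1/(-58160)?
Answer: -523443/482553520 ≈ -0.0010847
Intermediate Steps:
X = -523443/58160 (X = -9 + 3/(-58160) = -9 + 3*(-1/58160) = -9 - 3/58160 = -523443/58160 ≈ -9.0000)
c = -8039 (c = -(-1350)*(-10) + 5461 = -135*100 + 5461 = -13500 + 5461 = -8039)
X/(16336 + c) = -523443/(58160*(16336 - 8039)) = -523443/58160/8297 = -523443/58160*1/8297 = -523443/482553520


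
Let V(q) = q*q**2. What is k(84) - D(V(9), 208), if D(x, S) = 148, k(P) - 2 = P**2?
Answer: 6910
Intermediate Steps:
V(q) = q**3
k(P) = 2 + P**2
k(84) - D(V(9), 208) = (2 + 84**2) - 1*148 = (2 + 7056) - 148 = 7058 - 148 = 6910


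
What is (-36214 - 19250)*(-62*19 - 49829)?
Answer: 2829052248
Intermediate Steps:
(-36214 - 19250)*(-62*19 - 49829) = -55464*(-1178 - 49829) = -55464*(-51007) = 2829052248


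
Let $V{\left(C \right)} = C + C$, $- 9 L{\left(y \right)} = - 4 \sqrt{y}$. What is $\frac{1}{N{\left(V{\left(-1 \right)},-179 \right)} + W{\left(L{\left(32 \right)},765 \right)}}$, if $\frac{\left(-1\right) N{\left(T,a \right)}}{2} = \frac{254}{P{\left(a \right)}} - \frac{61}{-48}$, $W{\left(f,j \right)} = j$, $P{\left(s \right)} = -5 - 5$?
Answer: $\frac{120}{97591} \approx 0.0012296$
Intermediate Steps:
$L{\left(y \right)} = \frac{4 \sqrt{y}}{9}$ ($L{\left(y \right)} = - \frac{\left(-4\right) \sqrt{y}}{9} = \frac{4 \sqrt{y}}{9}$)
$V{\left(C \right)} = 2 C$
$P{\left(s \right)} = -10$ ($P{\left(s \right)} = -5 - 5 = -10$)
$N{\left(T,a \right)} = \frac{5791}{120}$ ($N{\left(T,a \right)} = - 2 \left(\frac{254}{-10} - \frac{61}{-48}\right) = - 2 \left(254 \left(- \frac{1}{10}\right) - - \frac{61}{48}\right) = - 2 \left(- \frac{127}{5} + \frac{61}{48}\right) = \left(-2\right) \left(- \frac{5791}{240}\right) = \frac{5791}{120}$)
$\frac{1}{N{\left(V{\left(-1 \right)},-179 \right)} + W{\left(L{\left(32 \right)},765 \right)}} = \frac{1}{\frac{5791}{120} + 765} = \frac{1}{\frac{97591}{120}} = \frac{120}{97591}$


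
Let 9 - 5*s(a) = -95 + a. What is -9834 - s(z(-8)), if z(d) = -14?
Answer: -49288/5 ≈ -9857.6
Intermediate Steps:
s(a) = 104/5 - a/5 (s(a) = 9/5 - (-95 + a)/5 = 9/5 + (19 - a/5) = 104/5 - a/5)
-9834 - s(z(-8)) = -9834 - (104/5 - 1/5*(-14)) = -9834 - (104/5 + 14/5) = -9834 - 1*118/5 = -9834 - 118/5 = -49288/5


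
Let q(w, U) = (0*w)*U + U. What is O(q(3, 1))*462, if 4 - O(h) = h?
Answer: 1386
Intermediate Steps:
q(w, U) = U (q(w, U) = 0*U + U = 0 + U = U)
O(h) = 4 - h
O(q(3, 1))*462 = (4 - 1*1)*462 = (4 - 1)*462 = 3*462 = 1386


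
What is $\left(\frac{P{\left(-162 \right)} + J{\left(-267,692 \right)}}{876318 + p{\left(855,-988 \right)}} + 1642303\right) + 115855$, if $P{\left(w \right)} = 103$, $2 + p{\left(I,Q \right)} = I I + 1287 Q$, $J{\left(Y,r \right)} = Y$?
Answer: $\frac{590363083866}{335785} \approx 1.7582 \cdot 10^{6}$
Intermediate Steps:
$p{\left(I,Q \right)} = -2 + I^{2} + 1287 Q$ ($p{\left(I,Q \right)} = -2 + \left(I I + 1287 Q\right) = -2 + \left(I^{2} + 1287 Q\right) = -2 + I^{2} + 1287 Q$)
$\left(\frac{P{\left(-162 \right)} + J{\left(-267,692 \right)}}{876318 + p{\left(855,-988 \right)}} + 1642303\right) + 115855 = \left(\frac{103 - 267}{876318 + \left(-2 + 855^{2} + 1287 \left(-988\right)\right)} + 1642303\right) + 115855 = \left(- \frac{164}{876318 - 540533} + 1642303\right) + 115855 = \left(- \frac{164}{335785} + 1642303\right) + 115855 = \frac{551460712691}{335785} + 115855 = \frac{590363083866}{335785}$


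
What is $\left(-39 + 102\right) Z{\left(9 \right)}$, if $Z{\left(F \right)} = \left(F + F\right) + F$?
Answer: $1701$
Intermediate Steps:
$Z{\left(F \right)} = 3 F$ ($Z{\left(F \right)} = 2 F + F = 3 F$)
$\left(-39 + 102\right) Z{\left(9 \right)} = \left(-39 + 102\right) 3 \cdot 9 = 63 \cdot 27 = 1701$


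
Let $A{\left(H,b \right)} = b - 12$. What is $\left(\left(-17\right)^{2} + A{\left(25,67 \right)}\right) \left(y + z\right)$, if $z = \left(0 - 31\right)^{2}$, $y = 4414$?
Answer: $1849000$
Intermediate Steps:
$z = 961$ ($z = \left(-31\right)^{2} = 961$)
$A{\left(H,b \right)} = -12 + b$
$\left(\left(-17\right)^{2} + A{\left(25,67 \right)}\right) \left(y + z\right) = \left(\left(-17\right)^{2} + \left(-12 + 67\right)\right) \left(4414 + 961\right) = \left(289 + 55\right) 5375 = 344 \cdot 5375 = 1849000$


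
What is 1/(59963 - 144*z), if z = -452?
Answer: 1/125051 ≈ 7.9967e-6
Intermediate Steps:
1/(59963 - 144*z) = 1/(59963 - 144*(-452)) = 1/(59963 + 65088) = 1/125051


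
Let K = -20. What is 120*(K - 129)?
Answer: -17880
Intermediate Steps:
120*(K - 129) = 120*(-20 - 129) = 120*(-149) = -17880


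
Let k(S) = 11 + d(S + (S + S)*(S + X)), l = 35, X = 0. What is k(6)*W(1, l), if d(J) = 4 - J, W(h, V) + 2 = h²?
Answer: 63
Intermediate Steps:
W(h, V) = -2 + h²
k(S) = 15 - S - 2*S² (k(S) = 11 + (4 - (S + (S + S)*(S + 0))) = 11 + (4 - (S + (2*S)*S)) = 11 + (4 - (S + 2*S²)) = 11 + (4 + (-S - 2*S²)) = 11 + (4 - S - 2*S²) = 15 - S - 2*S²)
k(6)*W(1, l) = (15 - 1*6*(1 + 2*6))*(-2 + 1²) = (15 - 1*6*(1 + 12))*(-2 + 1) = (15 - 1*6*13)*(-1) = (15 - 78)*(-1) = -63*(-1) = 63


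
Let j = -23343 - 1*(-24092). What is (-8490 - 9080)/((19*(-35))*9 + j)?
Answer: 1255/374 ≈ 3.3556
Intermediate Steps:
j = 749 (j = -23343 + 24092 = 749)
(-8490 - 9080)/((19*(-35))*9 + j) = (-8490 - 9080)/((19*(-35))*9 + 749) = -17570/(-665*9 + 749) = -17570/(-5985 + 749) = -17570/(-5236) = -17570*(-1/5236) = 1255/374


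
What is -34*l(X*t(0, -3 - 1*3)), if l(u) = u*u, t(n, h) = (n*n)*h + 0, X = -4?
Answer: 0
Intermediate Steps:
t(n, h) = h*n² (t(n, h) = n²*h + 0 = h*n² + 0 = h*n²)
l(u) = u²
-34*l(X*t(0, -3 - 1*3)) = -34*(-4*(-3 - 1*3)*0²)² = -34*(-4*(-3 - 3)*0)² = -34*(-(-24)*0)² = -34*(-4*0)² = -34*0² = -34*0 = 0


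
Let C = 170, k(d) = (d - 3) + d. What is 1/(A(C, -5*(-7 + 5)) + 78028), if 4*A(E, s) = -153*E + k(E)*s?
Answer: 1/72368 ≈ 1.3818e-5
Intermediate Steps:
k(d) = -3 + 2*d (k(d) = (-3 + d) + d = -3 + 2*d)
A(E, s) = -153*E/4 + s*(-3 + 2*E)/4 (A(E, s) = (-153*E + (-3 + 2*E)*s)/4 = (-153*E + s*(-3 + 2*E))/4 = -153*E/4 + s*(-3 + 2*E)/4)
1/(A(C, -5*(-7 + 5)) + 78028) = 1/((-153/4*170 + (-5*(-7 + 5))*(-3 + 2*170)/4) + 78028) = 1/((-13005/2 + (-5*(-2))*(-3 + 340)/4) + 78028) = 1/((-13005/2 + (¼)*10*337) + 78028) = 1/((-13005/2 + 1685/2) + 78028) = 1/(-5660 + 78028) = 1/72368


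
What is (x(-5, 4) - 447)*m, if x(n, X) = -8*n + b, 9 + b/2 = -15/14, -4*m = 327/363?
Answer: 162955/1694 ≈ 96.195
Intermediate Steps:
m = -109/484 (m = -327/(4*363) = -¼*109/121 = -109/484 ≈ -0.22521)
b = -141/7 (b = -18 + 2*(-15/14) = -18 - 15/7 = -141/7 ≈ -20.143)
x(n, X) = -141/7 - 8*n (x(n, X) = -8*n - 141/7 = -141/7 - 8*n)
(x(-5, 4) - 447)*m = ((-141/7 - 8*(-5)) - 447)*(-109/484) = ((-141/7 + 40) - 447)*(-109/484) = (139/7 - 447)*(-109/484) = -2990/7*(-109/484) = 162955/1694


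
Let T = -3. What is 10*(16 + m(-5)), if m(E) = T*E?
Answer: 310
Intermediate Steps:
m(E) = -3*E
10*(16 + m(-5)) = 10*(16 - 3*(-5)) = 10*(16 + 15) = 10*31 = 310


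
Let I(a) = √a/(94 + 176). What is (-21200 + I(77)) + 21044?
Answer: -156 + √77/270 ≈ -155.97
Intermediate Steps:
I(a) = √a/270
(-21200 + I(77)) + 21044 = (-21200 + √77/270) + 21044 = -156 + √77/270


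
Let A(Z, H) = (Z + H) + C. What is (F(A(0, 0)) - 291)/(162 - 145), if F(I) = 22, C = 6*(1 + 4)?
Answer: -269/17 ≈ -15.824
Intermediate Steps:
C = 30 (C = 6*5 = 30)
A(Z, H) = 30 + H + Z (A(Z, H) = (Z + H) + 30 = (H + Z) + 30 = 30 + H + Z)
(F(A(0, 0)) - 291)/(162 - 145) = (22 - 291)/(162 - 145) = -269/17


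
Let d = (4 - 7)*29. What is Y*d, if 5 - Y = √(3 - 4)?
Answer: -435 + 87*I ≈ -435.0 + 87.0*I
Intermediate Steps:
Y = 5 - I (Y = 5 - √(3 - 4) = 5 - √(-1) = 5 - I ≈ 5.0 - 1.0*I)
d = -87 (d = -3*29 = -87)
Y*d = (5 - I)*(-87) = -435 + 87*I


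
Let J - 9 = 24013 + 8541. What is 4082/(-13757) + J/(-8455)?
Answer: -482482501/116315435 ≈ -4.1481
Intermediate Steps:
J = 32563 (J = 9 + (24013 + 8541) = 9 + 32554 = 32563)
4082/(-13757) + J/(-8455) = 4082/(-13757) + 32563/(-8455) = 4082*(-1/13757) + 32563*(-1/8455) = -4082/13757 - 32563/8455 = -482482501/116315435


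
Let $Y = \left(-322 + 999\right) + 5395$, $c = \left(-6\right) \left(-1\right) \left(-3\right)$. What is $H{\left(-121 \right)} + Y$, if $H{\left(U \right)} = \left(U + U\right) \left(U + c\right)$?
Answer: $39710$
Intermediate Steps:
$c = -18$ ($c = 6 \left(-3\right) = -18$)
$Y = 6072$ ($Y = 677 + 5395 = 6072$)
$H{\left(U \right)} = 2 U \left(-18 + U\right)$ ($H{\left(U \right)} = \left(U + U\right) \left(U - 18\right) = 2 U \left(-18 + U\right)$)
$H{\left(-121 \right)} + Y = 2 \left(-121\right) \left(-18 - 121\right) + 6072 = 2 \left(-121\right) \left(-139\right) + 6072 = 33638 + 6072 = 39710$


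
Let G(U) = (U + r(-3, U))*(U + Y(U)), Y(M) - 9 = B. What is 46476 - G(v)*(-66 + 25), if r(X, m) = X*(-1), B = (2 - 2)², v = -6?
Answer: 46107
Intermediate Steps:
B = 0 (B = 0² = 0)
r(X, m) = -X
Y(M) = 9 (Y(M) = 9 + 0 = 9)
G(U) = (3 + U)*(9 + U) (G(U) = (U - 1*(-3))*(U + 9) = (U + 3)*(9 + U) = (3 + U)*(9 + U))
46476 - G(v)*(-66 + 25) = 46476 - (27 + (-6)² + 12*(-6))*(-66 + 25) = 46476 - (27 + 36 - 72)*(-41) = 46476 - (-9)*(-41) = 46476 - 1*369 = 46476 - 369 = 46107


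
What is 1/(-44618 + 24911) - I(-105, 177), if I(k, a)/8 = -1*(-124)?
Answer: -19549345/19707 ≈ -992.00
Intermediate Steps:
I(k, a) = 992 (I(k, a) = 8*(-1*(-124)) = 8*124 = 992)
1/(-44618 + 24911) - I(-105, 177) = 1/(-44618 + 24911) - 1*992 = 1/(-19707) - 992 = -1/19707 - 992 = -19549345/19707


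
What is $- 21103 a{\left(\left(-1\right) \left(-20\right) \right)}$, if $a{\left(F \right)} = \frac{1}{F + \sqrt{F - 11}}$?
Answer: $- \frac{21103}{23} \approx -917.52$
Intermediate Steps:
$a{\left(F \right)} = \frac{1}{F + \sqrt{-11 + F}}$
$- 21103 a{\left(\left(-1\right) \left(-20\right) \right)} = - \frac{21103}{\left(-1\right) \left(-20\right) + \sqrt{-11 - -20}} = - \frac{21103}{20 + \sqrt{-11 + 20}} = - \frac{21103}{20 + \sqrt{9}} = - \frac{21103}{20 + 3} = - \frac{21103}{23}$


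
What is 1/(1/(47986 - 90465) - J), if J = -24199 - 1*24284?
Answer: 42479/2059509356 ≈ 2.0626e-5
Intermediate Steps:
J = -48483 (J = -24199 - 24284 = -48483)
1/(1/(47986 - 90465) - J) = 1/(1/(47986 - 90465) - 1*(-48483)) = 1/(1/(-42479) + 48483) = 1/(-1/42479 + 48483) = 1/(2059509356/42479) = 42479/2059509356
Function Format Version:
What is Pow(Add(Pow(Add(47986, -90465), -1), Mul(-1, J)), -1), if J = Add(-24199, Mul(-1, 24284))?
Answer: Rational(42479, 2059509356) ≈ 2.0626e-5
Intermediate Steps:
J = -48483 (J = Add(-24199, -24284) = -48483)
Pow(Add(Pow(Add(47986, -90465), -1), Mul(-1, J)), -1) = Pow(Add(Pow(Add(47986, -90465), -1), Mul(-1, -48483)), -1) = Pow(Add(Pow(-42479, -1), 48483), -1) = Pow(Add(Rational(-1, 42479), 48483), -1) = Pow(Rational(2059509356, 42479), -1) = Rational(42479, 2059509356)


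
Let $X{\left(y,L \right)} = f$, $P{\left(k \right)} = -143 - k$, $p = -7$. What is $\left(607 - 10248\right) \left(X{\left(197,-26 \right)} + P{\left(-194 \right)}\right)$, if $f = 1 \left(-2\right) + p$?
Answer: $-404922$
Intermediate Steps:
$f = -9$ ($f = 1 \left(-2\right) - 7 = -2 - 7 = -9$)
$X{\left(y,L \right)} = -9$
$\left(607 - 10248\right) \left(X{\left(197,-26 \right)} + P{\left(-194 \right)}\right) = \left(607 - 10248\right) \left(-9 - -51\right) = - 9641 \left(-9 + \left(-143 + 194\right)\right) = - 9641 \left(-9 + 51\right) = \left(-9641\right) 42 = -404922$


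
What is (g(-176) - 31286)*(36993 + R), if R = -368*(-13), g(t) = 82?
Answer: -1303609508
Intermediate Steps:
R = 4784
(g(-176) - 31286)*(36993 + R) = (82 - 31286)*(36993 + 4784) = -31204*41777 = -1303609508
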